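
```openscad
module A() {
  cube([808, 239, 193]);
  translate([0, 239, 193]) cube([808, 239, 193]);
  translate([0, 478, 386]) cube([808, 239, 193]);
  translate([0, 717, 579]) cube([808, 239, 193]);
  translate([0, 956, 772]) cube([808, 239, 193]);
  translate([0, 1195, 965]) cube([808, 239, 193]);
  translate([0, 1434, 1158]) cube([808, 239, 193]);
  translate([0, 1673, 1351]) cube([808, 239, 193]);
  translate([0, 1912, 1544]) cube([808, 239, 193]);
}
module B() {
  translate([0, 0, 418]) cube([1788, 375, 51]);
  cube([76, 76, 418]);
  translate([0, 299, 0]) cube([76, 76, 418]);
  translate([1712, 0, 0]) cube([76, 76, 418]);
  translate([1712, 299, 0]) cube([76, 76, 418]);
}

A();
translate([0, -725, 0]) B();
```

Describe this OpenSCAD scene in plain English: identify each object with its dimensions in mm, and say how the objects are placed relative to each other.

A is a straight staircase of 9 solid steps. Each step is 808 mm wide (x), 239 mm deep (y, the going) and 193 mm tall (the rise). The first step rests on the floor; each subsequent step sits one going further in +y and one rise higher in +z, directly behind and above the previous step with no overlap.

B is a long wooden bench with a 1788 mm (x) × 375 mm (y) seat, 51 mm thick, its top surface 469 mm above the floor. Four 76 mm square legs at the seat corners, flush with the edges, run from z = 0 to the seat underside.

The bench is on the floor beside the staircase on its −y side.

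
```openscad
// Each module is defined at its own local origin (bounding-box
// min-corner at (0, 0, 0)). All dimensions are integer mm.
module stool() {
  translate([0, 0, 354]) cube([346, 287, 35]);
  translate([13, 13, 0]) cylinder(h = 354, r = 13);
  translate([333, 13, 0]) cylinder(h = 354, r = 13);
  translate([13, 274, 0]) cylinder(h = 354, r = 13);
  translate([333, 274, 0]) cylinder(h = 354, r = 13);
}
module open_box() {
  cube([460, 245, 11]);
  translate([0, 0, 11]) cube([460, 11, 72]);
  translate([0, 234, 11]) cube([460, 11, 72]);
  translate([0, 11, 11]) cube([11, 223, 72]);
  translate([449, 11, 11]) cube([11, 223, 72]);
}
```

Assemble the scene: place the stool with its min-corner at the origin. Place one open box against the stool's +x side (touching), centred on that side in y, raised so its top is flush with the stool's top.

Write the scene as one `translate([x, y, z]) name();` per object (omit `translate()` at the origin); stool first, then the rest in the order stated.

stool();
translate([346, 21, 306]) open_box();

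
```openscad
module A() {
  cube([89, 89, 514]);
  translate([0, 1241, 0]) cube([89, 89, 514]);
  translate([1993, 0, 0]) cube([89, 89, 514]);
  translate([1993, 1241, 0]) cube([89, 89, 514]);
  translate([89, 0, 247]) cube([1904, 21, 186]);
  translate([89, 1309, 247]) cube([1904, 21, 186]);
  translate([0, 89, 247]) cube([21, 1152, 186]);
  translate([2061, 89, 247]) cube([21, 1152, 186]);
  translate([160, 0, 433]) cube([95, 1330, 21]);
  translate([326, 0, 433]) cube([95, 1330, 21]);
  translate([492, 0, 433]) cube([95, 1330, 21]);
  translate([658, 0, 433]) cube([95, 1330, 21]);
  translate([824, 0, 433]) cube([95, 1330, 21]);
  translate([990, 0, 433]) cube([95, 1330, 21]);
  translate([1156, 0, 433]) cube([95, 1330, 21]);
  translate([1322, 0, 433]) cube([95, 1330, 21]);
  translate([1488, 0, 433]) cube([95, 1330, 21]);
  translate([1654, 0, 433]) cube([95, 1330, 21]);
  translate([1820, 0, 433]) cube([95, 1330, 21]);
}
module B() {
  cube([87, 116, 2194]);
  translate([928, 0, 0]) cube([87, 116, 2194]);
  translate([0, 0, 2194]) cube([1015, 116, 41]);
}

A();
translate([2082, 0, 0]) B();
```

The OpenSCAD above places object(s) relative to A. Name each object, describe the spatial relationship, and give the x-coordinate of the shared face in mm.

The bed frame's +x face and the door frame's −x face are both at x = 2082 mm.

A is a bed frame. B is a door frame. The door frame is against the bed frame's +x side, with their −y faces flush. The x-coordinate of the shared face is 2082 mm.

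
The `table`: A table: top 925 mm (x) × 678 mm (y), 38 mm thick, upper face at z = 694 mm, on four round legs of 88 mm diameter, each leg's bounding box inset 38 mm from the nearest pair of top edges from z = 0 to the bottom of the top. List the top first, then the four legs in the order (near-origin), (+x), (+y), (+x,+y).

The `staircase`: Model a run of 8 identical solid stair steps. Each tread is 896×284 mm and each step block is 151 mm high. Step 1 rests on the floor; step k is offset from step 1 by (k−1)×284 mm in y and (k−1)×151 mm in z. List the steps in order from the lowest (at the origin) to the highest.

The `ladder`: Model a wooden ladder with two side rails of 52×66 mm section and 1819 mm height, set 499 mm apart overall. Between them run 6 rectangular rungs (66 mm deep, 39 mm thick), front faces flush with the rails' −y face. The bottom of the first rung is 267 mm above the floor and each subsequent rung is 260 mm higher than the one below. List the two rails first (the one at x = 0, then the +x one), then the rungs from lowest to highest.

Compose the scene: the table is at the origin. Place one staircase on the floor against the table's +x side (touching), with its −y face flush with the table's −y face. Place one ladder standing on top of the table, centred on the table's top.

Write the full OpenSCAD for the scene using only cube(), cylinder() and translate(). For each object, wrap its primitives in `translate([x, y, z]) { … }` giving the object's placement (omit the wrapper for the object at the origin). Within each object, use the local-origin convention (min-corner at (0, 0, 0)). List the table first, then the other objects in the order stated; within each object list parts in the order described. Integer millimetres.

translate([0, 0, 656]) cube([925, 678, 38]);
translate([82, 82, 0]) cylinder(h = 656, r = 44);
translate([843, 82, 0]) cylinder(h = 656, r = 44);
translate([82, 596, 0]) cylinder(h = 656, r = 44);
translate([843, 596, 0]) cylinder(h = 656, r = 44);
translate([925, 0, 0]) {
  cube([896, 284, 151]);
  translate([0, 284, 151]) cube([896, 284, 151]);
  translate([0, 568, 302]) cube([896, 284, 151]);
  translate([0, 852, 453]) cube([896, 284, 151]);
  translate([0, 1136, 604]) cube([896, 284, 151]);
  translate([0, 1420, 755]) cube([896, 284, 151]);
  translate([0, 1704, 906]) cube([896, 284, 151]);
  translate([0, 1988, 1057]) cube([896, 284, 151]);
}
translate([213, 306, 694]) {
  cube([52, 66, 1819]);
  translate([447, 0, 0]) cube([52, 66, 1819]);
  translate([52, 0, 267]) cube([395, 66, 39]);
  translate([52, 0, 527]) cube([395, 66, 39]);
  translate([52, 0, 787]) cube([395, 66, 39]);
  translate([52, 0, 1047]) cube([395, 66, 39]);
  translate([52, 0, 1307]) cube([395, 66, 39]);
  translate([52, 0, 1567]) cube([395, 66, 39]);
}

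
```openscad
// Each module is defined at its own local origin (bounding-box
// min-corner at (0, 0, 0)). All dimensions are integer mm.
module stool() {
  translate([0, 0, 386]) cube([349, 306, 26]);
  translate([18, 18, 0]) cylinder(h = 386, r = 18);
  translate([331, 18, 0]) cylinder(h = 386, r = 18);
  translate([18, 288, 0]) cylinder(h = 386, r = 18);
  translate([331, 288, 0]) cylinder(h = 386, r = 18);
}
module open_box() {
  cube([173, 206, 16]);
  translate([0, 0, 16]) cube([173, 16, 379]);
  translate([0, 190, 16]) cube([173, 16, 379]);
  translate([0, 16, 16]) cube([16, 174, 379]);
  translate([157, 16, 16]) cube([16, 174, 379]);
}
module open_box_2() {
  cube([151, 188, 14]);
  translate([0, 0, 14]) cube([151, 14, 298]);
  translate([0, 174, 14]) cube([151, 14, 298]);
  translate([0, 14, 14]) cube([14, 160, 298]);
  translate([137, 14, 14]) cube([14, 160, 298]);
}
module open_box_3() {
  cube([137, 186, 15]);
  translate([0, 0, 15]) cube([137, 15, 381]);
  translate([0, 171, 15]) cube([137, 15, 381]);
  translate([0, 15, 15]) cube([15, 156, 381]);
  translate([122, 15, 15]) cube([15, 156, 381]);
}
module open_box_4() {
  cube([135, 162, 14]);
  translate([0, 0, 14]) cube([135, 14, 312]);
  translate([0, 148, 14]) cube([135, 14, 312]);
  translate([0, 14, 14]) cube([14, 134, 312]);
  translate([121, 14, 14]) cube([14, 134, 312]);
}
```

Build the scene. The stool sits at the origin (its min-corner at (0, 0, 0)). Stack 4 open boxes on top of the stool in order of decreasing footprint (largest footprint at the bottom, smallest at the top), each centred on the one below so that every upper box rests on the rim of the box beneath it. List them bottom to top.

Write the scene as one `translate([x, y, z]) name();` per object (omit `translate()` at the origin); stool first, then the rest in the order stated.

stool();
translate([88, 50, 412]) open_box();
translate([99, 59, 807]) open_box_2();
translate([106, 60, 1119]) open_box_3();
translate([107, 72, 1515]) open_box_4();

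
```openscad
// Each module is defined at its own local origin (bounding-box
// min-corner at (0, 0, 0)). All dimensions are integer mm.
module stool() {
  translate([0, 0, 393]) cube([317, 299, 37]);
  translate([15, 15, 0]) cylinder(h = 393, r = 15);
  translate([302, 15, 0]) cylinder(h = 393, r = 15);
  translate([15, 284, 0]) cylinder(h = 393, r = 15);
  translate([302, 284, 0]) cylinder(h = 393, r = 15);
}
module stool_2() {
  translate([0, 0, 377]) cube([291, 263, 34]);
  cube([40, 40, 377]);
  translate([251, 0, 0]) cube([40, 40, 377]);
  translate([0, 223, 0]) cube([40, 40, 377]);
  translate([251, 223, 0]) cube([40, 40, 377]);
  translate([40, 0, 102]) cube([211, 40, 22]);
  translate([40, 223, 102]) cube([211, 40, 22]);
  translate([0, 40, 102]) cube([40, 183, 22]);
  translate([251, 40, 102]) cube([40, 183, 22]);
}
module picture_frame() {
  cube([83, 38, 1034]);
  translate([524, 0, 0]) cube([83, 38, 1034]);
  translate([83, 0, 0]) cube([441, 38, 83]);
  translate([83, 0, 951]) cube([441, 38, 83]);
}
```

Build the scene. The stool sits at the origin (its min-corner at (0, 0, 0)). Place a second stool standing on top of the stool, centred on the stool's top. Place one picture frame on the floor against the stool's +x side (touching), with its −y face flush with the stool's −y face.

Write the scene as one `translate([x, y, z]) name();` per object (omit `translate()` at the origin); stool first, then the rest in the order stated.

stool();
translate([13, 18, 430]) stool_2();
translate([317, 0, 0]) picture_frame();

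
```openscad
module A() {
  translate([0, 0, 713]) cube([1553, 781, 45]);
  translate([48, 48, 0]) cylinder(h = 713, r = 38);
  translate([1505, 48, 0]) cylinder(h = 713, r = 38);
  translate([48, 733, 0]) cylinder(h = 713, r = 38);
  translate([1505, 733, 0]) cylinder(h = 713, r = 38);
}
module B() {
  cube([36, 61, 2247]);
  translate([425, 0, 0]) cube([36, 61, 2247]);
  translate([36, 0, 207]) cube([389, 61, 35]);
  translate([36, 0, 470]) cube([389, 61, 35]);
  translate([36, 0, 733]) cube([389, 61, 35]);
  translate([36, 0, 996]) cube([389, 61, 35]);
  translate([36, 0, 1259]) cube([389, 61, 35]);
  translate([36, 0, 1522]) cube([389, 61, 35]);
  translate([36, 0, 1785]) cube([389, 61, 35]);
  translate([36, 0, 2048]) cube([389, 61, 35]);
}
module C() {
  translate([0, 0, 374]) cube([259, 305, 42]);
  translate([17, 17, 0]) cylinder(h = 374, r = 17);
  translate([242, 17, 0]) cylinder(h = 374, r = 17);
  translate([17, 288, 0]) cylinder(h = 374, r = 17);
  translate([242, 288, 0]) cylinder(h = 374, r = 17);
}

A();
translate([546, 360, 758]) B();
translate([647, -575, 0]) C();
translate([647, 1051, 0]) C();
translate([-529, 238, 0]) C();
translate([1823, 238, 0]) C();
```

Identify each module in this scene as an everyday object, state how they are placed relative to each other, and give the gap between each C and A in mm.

Each stool's nearest face is 270 mm from the table's bounding box.

A is a table. B is a ladder. C is a stool. The ladder is on top of the table, centred. Four stools sit around the table at the −y, +y, −x, +x sides. The gap between each stool and the table is 270 mm.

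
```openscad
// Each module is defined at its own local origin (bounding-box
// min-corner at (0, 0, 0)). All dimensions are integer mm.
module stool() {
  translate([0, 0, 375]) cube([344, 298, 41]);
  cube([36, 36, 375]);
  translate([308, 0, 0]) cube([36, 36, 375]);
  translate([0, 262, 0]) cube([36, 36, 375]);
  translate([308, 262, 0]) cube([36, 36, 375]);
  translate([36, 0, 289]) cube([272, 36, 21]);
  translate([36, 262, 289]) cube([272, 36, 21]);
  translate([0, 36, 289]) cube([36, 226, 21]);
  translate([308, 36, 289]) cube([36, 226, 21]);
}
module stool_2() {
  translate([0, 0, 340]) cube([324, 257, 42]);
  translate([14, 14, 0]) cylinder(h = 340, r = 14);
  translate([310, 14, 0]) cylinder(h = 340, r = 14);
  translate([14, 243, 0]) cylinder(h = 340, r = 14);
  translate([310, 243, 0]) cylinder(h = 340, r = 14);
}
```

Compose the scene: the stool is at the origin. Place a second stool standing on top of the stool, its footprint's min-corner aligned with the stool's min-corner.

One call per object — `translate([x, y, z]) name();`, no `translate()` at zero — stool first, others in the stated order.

stool();
translate([0, 0, 416]) stool_2();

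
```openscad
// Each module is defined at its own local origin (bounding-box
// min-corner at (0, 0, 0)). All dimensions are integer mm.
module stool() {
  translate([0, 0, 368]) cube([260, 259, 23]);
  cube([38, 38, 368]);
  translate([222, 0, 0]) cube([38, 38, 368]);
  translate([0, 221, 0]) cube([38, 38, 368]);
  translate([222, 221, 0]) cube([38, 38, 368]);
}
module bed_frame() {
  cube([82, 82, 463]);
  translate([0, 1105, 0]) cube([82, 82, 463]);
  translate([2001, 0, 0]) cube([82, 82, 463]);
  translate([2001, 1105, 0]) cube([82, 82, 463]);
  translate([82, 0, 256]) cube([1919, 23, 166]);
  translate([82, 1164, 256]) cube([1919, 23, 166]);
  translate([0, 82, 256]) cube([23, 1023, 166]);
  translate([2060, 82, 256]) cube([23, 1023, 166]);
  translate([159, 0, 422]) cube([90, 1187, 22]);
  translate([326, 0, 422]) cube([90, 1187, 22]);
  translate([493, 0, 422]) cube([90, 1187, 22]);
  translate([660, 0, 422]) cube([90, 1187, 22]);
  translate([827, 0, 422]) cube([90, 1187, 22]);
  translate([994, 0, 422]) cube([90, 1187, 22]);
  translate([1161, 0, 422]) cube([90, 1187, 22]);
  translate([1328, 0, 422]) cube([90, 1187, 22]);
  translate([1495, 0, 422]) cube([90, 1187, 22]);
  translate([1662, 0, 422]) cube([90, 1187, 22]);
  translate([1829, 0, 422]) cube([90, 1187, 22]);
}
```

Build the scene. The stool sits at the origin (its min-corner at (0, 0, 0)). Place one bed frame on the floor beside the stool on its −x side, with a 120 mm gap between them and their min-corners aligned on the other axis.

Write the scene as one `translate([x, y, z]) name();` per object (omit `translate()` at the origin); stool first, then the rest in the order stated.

stool();
translate([-2203, 0, 0]) bed_frame();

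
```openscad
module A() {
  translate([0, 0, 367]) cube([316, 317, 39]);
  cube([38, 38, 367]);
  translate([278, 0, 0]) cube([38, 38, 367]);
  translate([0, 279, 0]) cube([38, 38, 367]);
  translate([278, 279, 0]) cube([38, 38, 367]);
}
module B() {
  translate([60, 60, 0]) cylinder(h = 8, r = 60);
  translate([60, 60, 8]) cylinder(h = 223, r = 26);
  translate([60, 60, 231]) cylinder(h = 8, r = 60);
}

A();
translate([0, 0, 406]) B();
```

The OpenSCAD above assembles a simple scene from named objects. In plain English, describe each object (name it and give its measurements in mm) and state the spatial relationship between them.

A is a simple wooden stool: a rectangular seat 316 mm (x) by 317 mm (y), 39 mm thick, top face at z = 406 mm, on four square legs, each 38×38 mm in cross-section. The legs rest on z = 0, each flush with a corner of the seat.

B is a spool: two coaxial disc flanges of radius 60 mm and thickness 8 mm, joined by a core cylinder of radius 26 mm and height 223 mm. The lower flange rests on z = 0 and the three cylinders share a vertical axis.

The spool is on top of the stool.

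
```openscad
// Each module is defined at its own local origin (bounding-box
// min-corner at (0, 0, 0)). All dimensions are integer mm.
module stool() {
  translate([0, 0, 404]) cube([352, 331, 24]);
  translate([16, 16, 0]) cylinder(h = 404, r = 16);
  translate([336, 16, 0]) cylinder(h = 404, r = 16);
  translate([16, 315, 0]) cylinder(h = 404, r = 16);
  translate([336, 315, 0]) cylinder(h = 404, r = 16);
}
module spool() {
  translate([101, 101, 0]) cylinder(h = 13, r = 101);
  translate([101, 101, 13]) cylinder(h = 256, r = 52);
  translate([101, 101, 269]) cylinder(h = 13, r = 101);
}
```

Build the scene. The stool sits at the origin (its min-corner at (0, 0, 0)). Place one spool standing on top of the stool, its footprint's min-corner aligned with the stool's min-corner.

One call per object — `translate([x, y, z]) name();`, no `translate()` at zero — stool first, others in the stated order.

stool();
translate([0, 0, 428]) spool();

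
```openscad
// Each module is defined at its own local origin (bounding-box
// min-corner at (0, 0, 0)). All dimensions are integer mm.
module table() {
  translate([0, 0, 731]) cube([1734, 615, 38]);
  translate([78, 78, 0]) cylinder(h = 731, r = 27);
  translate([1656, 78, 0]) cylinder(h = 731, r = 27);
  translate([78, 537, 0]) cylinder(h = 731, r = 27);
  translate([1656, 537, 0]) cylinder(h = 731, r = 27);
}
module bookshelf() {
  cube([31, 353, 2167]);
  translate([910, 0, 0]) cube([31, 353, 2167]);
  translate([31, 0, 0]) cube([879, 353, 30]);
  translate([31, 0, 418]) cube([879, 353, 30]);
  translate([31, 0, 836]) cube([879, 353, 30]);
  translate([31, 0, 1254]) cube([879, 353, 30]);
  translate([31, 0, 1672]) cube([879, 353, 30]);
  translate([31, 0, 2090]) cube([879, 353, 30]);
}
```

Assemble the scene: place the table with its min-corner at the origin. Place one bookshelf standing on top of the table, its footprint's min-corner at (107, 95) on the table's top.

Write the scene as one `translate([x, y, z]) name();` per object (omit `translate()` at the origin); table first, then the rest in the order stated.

table();
translate([107, 95, 769]) bookshelf();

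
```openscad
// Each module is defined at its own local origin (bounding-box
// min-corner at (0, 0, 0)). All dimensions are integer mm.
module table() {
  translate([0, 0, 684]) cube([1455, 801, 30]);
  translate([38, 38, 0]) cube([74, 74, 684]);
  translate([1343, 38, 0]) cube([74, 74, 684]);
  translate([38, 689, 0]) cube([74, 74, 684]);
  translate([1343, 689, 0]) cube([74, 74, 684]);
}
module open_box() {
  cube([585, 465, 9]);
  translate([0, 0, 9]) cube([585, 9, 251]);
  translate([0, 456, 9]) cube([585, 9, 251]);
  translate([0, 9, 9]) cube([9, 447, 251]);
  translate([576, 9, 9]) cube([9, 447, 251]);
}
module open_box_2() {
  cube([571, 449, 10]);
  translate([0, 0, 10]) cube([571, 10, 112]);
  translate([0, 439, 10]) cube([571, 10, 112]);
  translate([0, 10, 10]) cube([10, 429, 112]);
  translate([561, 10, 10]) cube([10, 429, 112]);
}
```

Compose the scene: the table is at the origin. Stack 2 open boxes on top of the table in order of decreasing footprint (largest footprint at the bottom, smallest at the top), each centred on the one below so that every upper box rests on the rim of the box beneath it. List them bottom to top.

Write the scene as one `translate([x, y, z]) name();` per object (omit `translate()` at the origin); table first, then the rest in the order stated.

table();
translate([435, 168, 714]) open_box();
translate([442, 176, 974]) open_box_2();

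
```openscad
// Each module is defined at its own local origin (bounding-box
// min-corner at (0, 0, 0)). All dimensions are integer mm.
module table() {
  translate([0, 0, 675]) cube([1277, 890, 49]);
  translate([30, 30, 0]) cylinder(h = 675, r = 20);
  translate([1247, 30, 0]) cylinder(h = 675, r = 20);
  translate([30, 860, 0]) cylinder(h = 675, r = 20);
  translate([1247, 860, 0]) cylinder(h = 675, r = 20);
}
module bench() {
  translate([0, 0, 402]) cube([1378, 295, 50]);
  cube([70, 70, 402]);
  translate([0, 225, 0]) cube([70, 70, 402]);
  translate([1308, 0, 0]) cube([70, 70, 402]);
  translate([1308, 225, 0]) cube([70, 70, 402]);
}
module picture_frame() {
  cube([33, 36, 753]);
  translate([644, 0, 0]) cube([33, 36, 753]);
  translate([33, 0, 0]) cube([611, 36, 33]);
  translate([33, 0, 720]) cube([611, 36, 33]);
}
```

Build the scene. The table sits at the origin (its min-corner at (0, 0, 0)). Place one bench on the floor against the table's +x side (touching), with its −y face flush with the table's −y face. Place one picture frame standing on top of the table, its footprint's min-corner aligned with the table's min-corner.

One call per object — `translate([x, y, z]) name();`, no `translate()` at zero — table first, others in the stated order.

table();
translate([1277, 0, 0]) bench();
translate([0, 0, 724]) picture_frame();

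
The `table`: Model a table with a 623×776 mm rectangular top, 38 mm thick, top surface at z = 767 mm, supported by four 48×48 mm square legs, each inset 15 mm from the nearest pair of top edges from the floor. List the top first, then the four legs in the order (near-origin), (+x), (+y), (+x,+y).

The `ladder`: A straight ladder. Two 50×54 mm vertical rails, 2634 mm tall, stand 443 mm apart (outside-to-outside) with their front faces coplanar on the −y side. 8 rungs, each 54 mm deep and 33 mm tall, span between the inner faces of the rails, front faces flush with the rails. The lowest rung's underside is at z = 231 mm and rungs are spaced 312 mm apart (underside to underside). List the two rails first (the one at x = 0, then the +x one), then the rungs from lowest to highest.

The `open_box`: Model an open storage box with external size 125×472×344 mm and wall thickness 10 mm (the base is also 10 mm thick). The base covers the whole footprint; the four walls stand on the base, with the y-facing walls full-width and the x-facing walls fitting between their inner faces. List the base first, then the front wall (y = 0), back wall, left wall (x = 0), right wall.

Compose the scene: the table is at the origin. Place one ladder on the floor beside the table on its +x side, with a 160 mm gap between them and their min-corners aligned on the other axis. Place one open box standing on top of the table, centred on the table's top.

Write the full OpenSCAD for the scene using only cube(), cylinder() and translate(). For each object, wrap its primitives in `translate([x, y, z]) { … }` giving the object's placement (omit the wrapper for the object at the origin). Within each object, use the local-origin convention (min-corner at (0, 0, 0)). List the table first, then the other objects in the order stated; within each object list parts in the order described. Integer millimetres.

translate([0, 0, 729]) cube([623, 776, 38]);
translate([15, 15, 0]) cube([48, 48, 729]);
translate([560, 15, 0]) cube([48, 48, 729]);
translate([15, 713, 0]) cube([48, 48, 729]);
translate([560, 713, 0]) cube([48, 48, 729]);
translate([783, 0, 0]) {
  cube([50, 54, 2634]);
  translate([393, 0, 0]) cube([50, 54, 2634]);
  translate([50, 0, 231]) cube([343, 54, 33]);
  translate([50, 0, 543]) cube([343, 54, 33]);
  translate([50, 0, 855]) cube([343, 54, 33]);
  translate([50, 0, 1167]) cube([343, 54, 33]);
  translate([50, 0, 1479]) cube([343, 54, 33]);
  translate([50, 0, 1791]) cube([343, 54, 33]);
  translate([50, 0, 2103]) cube([343, 54, 33]);
  translate([50, 0, 2415]) cube([343, 54, 33]);
}
translate([249, 152, 767]) {
  cube([125, 472, 10]);
  translate([0, 0, 10]) cube([125, 10, 334]);
  translate([0, 462, 10]) cube([125, 10, 334]);
  translate([0, 10, 10]) cube([10, 452, 334]);
  translate([115, 10, 10]) cube([10, 452, 334]);
}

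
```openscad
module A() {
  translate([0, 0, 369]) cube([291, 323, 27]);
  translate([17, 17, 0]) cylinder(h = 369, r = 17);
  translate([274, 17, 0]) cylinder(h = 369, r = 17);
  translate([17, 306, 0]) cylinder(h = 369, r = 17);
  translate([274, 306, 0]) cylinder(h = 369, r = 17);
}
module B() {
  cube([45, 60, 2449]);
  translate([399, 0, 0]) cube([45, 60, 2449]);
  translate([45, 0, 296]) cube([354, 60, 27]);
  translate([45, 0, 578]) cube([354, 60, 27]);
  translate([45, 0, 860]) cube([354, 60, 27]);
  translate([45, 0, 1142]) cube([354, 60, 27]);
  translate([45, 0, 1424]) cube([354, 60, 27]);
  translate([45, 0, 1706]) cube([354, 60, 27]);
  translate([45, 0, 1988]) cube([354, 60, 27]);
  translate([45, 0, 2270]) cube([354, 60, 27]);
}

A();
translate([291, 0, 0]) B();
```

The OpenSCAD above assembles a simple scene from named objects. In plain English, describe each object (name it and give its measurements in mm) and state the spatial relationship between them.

A is a simple wooden stool: a rectangular seat 291 mm (x) by 323 mm (y), 27 mm thick, top face at z = 396 mm, on four round legs, each 34 mm in diameter. The legs rest on z = 0, each leg's axis is inset half a diameter from the nearest pair of seat edges (so the leg's bounding box is flush with the corner).

B is a straight ladder. Two 45×60 mm vertical rails, 2449 mm tall, stand 444 mm apart (outside-to-outside) with their front faces coplanar on the −y side. 8 rungs, each 60 mm deep and 27 mm tall, span between the inner faces of the rails, front faces flush with the rails. The lowest rung's underside is at z = 296 mm and rungs are spaced 282 mm apart (underside to underside).

The ladder is against the stool's +x side, with their −y faces flush.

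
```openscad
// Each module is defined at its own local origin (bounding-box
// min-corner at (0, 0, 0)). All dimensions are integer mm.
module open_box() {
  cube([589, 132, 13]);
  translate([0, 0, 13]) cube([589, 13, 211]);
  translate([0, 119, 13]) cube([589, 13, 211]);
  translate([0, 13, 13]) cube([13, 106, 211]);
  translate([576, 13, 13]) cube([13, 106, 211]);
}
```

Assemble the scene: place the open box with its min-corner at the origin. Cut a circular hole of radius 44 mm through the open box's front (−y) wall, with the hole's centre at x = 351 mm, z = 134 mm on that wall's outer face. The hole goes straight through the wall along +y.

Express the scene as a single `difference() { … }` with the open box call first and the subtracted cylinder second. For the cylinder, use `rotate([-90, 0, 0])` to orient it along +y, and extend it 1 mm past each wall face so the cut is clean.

difference() {
  open_box();
  translate([351, -1, 134]) rotate([-90, 0, 0]) cylinder(h = 15, r = 44);
}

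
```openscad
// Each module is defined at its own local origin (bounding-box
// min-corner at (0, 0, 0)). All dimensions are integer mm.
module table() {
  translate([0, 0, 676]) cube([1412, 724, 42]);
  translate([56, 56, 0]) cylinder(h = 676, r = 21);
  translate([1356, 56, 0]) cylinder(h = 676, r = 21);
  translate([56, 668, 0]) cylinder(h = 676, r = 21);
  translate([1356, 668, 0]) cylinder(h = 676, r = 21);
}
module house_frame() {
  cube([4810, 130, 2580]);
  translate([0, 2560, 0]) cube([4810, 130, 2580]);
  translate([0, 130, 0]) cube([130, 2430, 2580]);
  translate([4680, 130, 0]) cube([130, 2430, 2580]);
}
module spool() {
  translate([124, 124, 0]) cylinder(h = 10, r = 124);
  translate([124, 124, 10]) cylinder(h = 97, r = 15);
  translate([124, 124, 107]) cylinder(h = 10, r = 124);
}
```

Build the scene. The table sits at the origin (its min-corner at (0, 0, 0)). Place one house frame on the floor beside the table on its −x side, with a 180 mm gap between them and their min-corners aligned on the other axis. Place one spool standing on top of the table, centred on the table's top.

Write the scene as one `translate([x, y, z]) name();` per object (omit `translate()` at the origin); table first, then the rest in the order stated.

table();
translate([-4990, 0, 0]) house_frame();
translate([582, 238, 718]) spool();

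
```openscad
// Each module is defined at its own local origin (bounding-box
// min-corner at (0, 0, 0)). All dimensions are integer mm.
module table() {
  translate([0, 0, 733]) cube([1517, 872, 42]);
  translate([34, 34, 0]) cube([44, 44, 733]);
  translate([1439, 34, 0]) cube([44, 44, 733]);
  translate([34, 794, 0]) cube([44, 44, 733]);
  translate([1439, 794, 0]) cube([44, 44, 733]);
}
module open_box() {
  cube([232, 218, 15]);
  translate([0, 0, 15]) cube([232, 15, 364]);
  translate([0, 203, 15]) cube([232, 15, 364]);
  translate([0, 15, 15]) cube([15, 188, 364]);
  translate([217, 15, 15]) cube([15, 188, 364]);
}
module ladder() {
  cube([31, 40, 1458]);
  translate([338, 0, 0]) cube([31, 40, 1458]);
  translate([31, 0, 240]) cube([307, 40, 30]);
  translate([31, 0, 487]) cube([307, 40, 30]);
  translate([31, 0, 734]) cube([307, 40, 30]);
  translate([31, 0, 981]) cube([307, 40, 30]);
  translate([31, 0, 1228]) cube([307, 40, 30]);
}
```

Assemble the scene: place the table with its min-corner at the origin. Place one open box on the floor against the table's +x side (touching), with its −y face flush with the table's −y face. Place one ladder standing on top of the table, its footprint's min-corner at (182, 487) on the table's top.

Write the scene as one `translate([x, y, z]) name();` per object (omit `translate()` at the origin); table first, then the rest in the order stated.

table();
translate([1517, 0, 0]) open_box();
translate([182, 487, 775]) ladder();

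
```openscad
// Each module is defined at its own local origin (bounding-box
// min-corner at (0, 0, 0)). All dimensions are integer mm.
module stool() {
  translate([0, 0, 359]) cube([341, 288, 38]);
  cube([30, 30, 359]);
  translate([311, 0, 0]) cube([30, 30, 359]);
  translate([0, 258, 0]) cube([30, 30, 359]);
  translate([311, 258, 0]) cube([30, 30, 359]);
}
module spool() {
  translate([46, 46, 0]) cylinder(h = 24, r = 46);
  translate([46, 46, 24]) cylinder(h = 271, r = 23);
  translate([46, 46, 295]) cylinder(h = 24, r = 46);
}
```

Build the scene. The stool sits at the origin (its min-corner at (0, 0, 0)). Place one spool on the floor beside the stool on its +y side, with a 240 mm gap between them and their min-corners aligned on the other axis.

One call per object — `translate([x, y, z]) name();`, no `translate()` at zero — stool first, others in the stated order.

stool();
translate([0, 528, 0]) spool();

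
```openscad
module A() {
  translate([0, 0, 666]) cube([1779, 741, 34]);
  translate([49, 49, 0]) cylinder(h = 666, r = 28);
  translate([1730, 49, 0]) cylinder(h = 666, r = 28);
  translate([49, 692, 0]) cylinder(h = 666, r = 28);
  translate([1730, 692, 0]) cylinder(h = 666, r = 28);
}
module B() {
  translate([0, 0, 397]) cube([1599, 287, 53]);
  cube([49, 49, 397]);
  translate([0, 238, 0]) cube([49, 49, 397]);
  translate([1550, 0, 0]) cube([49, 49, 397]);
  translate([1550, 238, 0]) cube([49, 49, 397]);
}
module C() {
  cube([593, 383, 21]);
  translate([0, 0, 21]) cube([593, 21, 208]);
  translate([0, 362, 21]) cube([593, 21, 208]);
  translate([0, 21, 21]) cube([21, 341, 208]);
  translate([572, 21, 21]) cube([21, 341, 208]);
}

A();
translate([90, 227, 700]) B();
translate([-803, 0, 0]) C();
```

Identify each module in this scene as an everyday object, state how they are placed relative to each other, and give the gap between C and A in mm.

The open box's nearest face is 210 mm from the table's −x face.

A is a table. B is a bench. C is an open box. The bench is on top of the table, centred. The open box is on the floor beside the table on its −x side. The gap between the open box and the table is 210 mm.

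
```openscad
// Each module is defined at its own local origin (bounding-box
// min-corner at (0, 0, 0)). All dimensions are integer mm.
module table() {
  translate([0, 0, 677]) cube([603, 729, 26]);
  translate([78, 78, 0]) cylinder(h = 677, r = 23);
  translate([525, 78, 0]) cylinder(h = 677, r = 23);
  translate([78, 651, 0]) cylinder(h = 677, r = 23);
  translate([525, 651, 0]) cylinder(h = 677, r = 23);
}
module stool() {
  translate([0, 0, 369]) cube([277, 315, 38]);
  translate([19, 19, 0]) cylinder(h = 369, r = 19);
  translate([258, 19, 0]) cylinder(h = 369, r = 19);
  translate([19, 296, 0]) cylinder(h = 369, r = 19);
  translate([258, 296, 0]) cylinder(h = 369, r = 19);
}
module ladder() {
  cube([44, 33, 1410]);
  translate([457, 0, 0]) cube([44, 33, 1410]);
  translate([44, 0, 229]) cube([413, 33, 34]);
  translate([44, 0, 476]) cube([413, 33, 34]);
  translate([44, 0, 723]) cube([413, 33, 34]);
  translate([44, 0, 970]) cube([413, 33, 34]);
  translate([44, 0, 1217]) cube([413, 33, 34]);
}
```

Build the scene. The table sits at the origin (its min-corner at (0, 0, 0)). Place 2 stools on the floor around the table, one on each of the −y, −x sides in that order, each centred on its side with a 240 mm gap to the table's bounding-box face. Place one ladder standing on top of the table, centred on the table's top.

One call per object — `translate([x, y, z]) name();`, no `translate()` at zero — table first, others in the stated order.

table();
translate([163, -555, 0]) stool();
translate([-517, 207, 0]) stool();
translate([51, 348, 703]) ladder();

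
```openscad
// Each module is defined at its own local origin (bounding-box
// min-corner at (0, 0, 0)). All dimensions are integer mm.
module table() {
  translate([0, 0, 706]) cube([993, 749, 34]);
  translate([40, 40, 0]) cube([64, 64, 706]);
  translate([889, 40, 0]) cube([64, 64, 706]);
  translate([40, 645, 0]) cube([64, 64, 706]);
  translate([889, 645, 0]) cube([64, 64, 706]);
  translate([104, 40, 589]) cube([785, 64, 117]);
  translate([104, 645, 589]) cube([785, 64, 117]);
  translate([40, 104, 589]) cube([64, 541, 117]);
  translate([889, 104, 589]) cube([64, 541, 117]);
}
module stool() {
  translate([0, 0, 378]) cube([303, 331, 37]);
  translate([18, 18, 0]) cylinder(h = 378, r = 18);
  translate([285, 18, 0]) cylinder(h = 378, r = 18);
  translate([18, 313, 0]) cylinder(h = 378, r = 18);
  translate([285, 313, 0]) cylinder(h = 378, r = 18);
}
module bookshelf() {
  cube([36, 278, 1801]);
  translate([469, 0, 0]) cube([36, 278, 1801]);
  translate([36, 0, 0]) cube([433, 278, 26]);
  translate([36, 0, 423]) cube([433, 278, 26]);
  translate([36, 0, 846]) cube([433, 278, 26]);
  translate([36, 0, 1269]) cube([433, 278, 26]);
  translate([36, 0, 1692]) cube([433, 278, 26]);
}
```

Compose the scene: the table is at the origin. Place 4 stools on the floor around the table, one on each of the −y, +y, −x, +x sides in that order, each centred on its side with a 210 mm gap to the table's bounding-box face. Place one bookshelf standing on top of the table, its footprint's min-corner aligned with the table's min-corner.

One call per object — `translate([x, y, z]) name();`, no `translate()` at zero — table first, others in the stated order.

table();
translate([345, -541, 0]) stool();
translate([345, 959, 0]) stool();
translate([-513, 209, 0]) stool();
translate([1203, 209, 0]) stool();
translate([0, 0, 740]) bookshelf();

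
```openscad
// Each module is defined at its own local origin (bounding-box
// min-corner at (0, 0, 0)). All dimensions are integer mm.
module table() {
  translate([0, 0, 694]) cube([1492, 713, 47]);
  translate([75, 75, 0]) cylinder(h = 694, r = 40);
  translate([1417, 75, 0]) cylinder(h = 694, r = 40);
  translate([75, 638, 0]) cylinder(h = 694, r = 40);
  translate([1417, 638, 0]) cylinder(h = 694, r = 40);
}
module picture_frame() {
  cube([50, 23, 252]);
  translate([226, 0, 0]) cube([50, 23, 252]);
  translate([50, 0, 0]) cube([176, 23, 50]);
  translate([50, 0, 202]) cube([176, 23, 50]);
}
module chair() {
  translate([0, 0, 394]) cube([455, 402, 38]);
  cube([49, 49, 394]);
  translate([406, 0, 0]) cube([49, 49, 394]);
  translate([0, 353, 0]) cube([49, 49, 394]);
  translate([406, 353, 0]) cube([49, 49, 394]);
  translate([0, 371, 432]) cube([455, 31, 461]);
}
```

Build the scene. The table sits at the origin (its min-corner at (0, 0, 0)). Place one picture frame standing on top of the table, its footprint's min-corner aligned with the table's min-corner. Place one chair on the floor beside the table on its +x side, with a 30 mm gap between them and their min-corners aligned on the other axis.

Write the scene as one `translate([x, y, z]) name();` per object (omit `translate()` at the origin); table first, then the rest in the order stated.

table();
translate([0, 0, 741]) picture_frame();
translate([1522, 0, 0]) chair();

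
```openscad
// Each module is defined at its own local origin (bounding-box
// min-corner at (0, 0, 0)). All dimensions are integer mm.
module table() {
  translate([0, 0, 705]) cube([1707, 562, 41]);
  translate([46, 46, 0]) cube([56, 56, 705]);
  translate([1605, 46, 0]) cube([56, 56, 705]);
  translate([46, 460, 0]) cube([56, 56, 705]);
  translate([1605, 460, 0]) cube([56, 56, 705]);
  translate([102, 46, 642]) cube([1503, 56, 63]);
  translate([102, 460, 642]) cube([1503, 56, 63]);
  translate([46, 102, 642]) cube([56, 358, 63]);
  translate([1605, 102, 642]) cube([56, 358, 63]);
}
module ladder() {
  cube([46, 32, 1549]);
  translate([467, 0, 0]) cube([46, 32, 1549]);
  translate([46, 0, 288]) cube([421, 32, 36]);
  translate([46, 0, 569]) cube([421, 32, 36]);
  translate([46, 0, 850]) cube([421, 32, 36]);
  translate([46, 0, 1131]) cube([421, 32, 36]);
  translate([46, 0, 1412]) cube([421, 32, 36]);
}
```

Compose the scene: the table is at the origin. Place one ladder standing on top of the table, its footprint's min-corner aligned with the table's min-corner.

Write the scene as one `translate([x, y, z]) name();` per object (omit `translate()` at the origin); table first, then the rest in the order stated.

table();
translate([0, 0, 746]) ladder();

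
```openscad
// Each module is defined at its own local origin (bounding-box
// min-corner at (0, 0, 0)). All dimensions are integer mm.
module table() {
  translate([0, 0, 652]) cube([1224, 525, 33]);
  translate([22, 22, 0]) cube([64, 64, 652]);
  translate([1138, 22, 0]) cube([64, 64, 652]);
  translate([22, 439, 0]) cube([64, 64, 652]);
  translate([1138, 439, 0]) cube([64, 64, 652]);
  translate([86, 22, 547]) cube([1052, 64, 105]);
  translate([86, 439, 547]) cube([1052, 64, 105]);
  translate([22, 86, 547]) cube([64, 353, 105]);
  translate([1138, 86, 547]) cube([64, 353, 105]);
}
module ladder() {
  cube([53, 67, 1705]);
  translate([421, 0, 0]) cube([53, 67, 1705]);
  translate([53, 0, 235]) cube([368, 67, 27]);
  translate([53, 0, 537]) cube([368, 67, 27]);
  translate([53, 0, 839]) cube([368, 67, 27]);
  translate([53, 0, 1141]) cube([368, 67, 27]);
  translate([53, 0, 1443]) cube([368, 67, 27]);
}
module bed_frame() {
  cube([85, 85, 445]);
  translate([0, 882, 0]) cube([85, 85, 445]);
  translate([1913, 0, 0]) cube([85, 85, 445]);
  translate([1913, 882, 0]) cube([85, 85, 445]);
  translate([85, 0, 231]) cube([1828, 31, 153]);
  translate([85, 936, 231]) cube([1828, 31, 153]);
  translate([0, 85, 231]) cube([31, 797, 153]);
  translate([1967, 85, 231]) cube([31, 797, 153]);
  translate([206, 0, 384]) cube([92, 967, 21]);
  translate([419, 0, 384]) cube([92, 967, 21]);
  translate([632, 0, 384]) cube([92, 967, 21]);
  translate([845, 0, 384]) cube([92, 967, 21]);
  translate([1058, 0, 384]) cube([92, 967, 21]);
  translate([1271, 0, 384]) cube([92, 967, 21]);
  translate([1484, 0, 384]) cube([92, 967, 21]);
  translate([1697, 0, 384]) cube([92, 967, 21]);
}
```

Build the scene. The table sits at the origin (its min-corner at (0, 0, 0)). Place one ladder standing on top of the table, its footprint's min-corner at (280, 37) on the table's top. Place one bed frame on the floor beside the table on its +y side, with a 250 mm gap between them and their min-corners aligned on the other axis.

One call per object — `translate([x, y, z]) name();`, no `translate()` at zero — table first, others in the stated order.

table();
translate([280, 37, 685]) ladder();
translate([0, 775, 0]) bed_frame();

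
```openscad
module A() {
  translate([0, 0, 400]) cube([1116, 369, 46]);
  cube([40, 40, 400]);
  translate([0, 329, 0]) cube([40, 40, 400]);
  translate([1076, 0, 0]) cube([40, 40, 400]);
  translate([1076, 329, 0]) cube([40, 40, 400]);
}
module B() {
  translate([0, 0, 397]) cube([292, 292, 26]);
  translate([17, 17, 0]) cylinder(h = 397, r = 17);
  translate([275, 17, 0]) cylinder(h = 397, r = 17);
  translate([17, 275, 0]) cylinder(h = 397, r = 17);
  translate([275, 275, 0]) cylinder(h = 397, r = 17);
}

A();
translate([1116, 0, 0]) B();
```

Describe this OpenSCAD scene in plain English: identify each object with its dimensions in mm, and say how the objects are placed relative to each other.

A is a long wooden bench with a 1116 mm (x) × 369 mm (y) seat, 46 mm thick, its top surface 446 mm above the floor. Four 40 mm square legs at the seat corners, flush with the edges, run from z = 0 to the seat underside.

B is a four-legged stool. The seat is 292×292 mm, 26 mm thick, top at z = 423 mm. It stands on four round legs, each 34 mm in diameter, from z = 0 to the seat underside, each leg's axis is inset half a diameter from the nearest pair of seat edges (so the leg's bounding box is flush with the corner).

The stool is against the bench's +x side, with their −y faces flush.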